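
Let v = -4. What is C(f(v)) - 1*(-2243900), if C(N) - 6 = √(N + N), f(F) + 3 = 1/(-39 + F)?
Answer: 2243906 + 2*I*√2795/43 ≈ 2.2439e+6 + 2.459*I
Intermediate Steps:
f(F) = -3 + 1/(-39 + F)
C(N) = 6 + √2*√N (C(N) = 6 + √(N + N) = 6 + √(2*N) = 6 + √2*√N)
C(f(v)) - 1*(-2243900) = (6 + √2*√((118 - 3*(-4))/(-39 - 4))) - 1*(-2243900) = (6 + √2*√((118 + 12)/(-43))) + 2243900 = (6 + √2*√(-1/43*130)) + 2243900 = (6 + √2*√(-130/43)) + 2243900 = (6 + √2*(I*√5590/43)) + 2243900 = (6 + 2*I*√2795/43) + 2243900 = 2243906 + 2*I*√2795/43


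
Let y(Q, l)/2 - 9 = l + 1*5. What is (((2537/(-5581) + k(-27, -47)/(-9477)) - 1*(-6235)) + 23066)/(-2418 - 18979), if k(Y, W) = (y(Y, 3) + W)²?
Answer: -119210632223/87054742953 ≈ -1.3694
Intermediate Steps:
y(Q, l) = 28 + 2*l (y(Q, l) = 18 + 2*(l + 1*5) = 18 + 2*(l + 5) = 18 + 2*(5 + l) = 18 + (10 + 2*l) = 28 + 2*l)
k(Y, W) = (34 + W)² (k(Y, W) = ((28 + 2*3) + W)² = ((28 + 6) + W)² = (34 + W)²)
(((2537/(-5581) + k(-27, -47)/(-9477)) - 1*(-6235)) + 23066)/(-2418 - 18979) = (((2537/(-5581) + (34 - 47)²/(-9477)) - 1*(-6235)) + 23066)/(-2418 - 18979) = (((2537*(-1/5581) + (-13)²*(-1/9477)) + 6235) + 23066)/(-21397) = (((-2537/5581 + 169*(-1/9477)) + 6235) + 23066)*(-1/21397) = (((-2537/5581 - 13/729) + 6235) + 23066)*(-1/21397) = ((-1922026/4068549 + 6235) + 23066)*(-1/21397) = (25365480989/4068549 + 23066)*(-1/21397) = (119210632223/4068549)*(-1/21397) = -119210632223/87054742953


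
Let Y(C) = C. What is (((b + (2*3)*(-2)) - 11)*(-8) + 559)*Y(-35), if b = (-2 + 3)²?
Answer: -25725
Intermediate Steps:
b = 1 (b = 1² = 1)
(((b + (2*3)*(-2)) - 11)*(-8) + 559)*Y(-35) = (((1 + (2*3)*(-2)) - 11)*(-8) + 559)*(-35) = (((1 + 6*(-2)) - 11)*(-8) + 559)*(-35) = (((1 - 12) - 11)*(-8) + 559)*(-35) = ((-11 - 11)*(-8) + 559)*(-35) = (-22*(-8) + 559)*(-35) = (176 + 559)*(-35) = 735*(-35) = -25725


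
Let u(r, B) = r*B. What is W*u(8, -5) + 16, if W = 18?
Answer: -704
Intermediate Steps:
u(r, B) = B*r
W*u(8, -5) + 16 = 18*(-5*8) + 16 = 18*(-40) + 16 = -720 + 16 = -704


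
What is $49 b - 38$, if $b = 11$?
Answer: $501$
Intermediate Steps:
$49 b - 38 = 49 \cdot 11 - 38 = 539 - 38 = 501$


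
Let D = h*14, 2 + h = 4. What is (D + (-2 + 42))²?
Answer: 4624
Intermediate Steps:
h = 2 (h = -2 + 4 = 2)
D = 28 (D = 2*14 = 28)
(D + (-2 + 42))² = (28 + (-2 + 42))² = (28 + 40)² = 68² = 4624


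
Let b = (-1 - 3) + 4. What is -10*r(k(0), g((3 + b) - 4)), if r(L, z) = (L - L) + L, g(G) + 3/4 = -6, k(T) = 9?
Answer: -90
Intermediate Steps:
b = 0 (b = -4 + 4 = 0)
g(G) = -27/4 (g(G) = -¾ - 6 = -27/4)
r(L, z) = L (r(L, z) = 0 + L = L)
-10*r(k(0), g((3 + b) - 4)) = -10*9 = -90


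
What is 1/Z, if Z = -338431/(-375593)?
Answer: 375593/338431 ≈ 1.1098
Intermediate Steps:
Z = 338431/375593 (Z = -338431*(-1/375593) = 338431/375593 ≈ 0.90106)
1/Z = 1/(338431/375593) = 375593/338431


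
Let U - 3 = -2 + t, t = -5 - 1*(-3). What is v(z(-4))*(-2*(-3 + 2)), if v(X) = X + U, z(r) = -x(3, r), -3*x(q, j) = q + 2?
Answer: 4/3 ≈ 1.3333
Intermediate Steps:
t = -2 (t = -5 + 3 = -2)
x(q, j) = -⅔ - q/3 (x(q, j) = -(q + 2)/3 = -(2 + q)/3 = -⅔ - q/3)
z(r) = 5/3 (z(r) = -(-⅔ - ⅓*3) = -(-⅔ - 1) = -1*(-5/3) = 5/3)
U = -1 (U = 3 + (-2 - 2) = 3 - 4 = -1)
v(X) = -1 + X (v(X) = X - 1 = -1 + X)
v(z(-4))*(-2*(-3 + 2)) = (-1 + 5/3)*(-2*(-3 + 2)) = 2*(-2*(-1))/3 = (⅔)*2 = 4/3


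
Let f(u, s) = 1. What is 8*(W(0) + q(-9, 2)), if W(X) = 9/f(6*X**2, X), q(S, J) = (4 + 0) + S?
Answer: 32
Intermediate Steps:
q(S, J) = 4 + S
W(X) = 9 (W(X) = 9/1 = 9*1 = 9)
8*(W(0) + q(-9, 2)) = 8*(9 + (4 - 9)) = 8*(9 - 5) = 8*4 = 32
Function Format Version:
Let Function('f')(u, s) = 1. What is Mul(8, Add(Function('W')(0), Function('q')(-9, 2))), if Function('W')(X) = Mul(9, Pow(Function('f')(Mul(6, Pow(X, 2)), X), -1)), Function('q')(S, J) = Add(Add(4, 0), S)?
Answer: 32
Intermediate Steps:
Function('q')(S, J) = Add(4, S)
Function('W')(X) = 9 (Function('W')(X) = Mul(9, Pow(1, -1)) = Mul(9, 1) = 9)
Mul(8, Add(Function('W')(0), Function('q')(-9, 2))) = Mul(8, Add(9, Add(4, -9))) = Mul(8, Add(9, -5)) = Mul(8, 4) = 32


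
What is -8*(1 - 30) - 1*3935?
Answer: -3703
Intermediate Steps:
-8*(1 - 30) - 1*3935 = -8*(-29) - 3935 = 232 - 3935 = -3703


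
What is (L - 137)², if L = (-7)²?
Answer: 7744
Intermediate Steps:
L = 49
(L - 137)² = (49 - 137)² = (-88)² = 7744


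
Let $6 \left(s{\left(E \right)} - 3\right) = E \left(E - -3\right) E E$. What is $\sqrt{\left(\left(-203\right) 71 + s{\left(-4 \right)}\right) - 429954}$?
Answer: $\frac{2 i \sqrt{999795}}{3} \approx 666.6 i$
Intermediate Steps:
$s{\left(E \right)} = 3 + \frac{E^{3} \left(3 + E\right)}{6}$ ($s{\left(E \right)} = 3 + \frac{E \left(E - -3\right) E E}{6} = 3 + \frac{E \left(E + 3\right) E^{2}}{6} = 3 + \frac{E \left(3 + E\right) E^{2}}{6} = 3 + \frac{E^{3} \left(3 + E\right)}{6}$)
$\sqrt{\left(\left(-203\right) 71 + s{\left(-4 \right)}\right) - 429954} = \sqrt{\left(\left(-203\right) 71 + \left(3 + \frac{\left(-4\right)^{3}}{2} + \frac{\left(-4\right)^{4}}{6}\right)\right) - 429954} = \sqrt{\left(-14413 + \left(3 + \frac{1}{2} \left(-64\right) + \frac{1}{6} \cdot 256\right)\right) - 429954} = \sqrt{\left(-14413 + \left(3 - 32 + \frac{128}{3}\right)\right) - 429954} = \sqrt{\left(-14413 + \frac{41}{3}\right) - 429954} = \sqrt{- \frac{43198}{3} - 429954} = \sqrt{- \frac{1333060}{3}} = \frac{2 i \sqrt{999795}}{3}$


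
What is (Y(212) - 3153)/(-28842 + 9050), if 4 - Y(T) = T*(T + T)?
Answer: 93037/19792 ≈ 4.7007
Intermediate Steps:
Y(T) = 4 - 2*T² (Y(T) = 4 - T*(T + T) = 4 - T*2*T = 4 - 2*T²)
(Y(212) - 3153)/(-28842 + 9050) = ((4 - 2*212²) - 3153)/(-28842 + 9050) = ((4 - 2*44944) - 3153)/(-19792) = ((4 - 89888) - 3153)*(-1/19792) = (-89884 - 3153)*(-1/19792) = -93037*(-1/19792) = 93037/19792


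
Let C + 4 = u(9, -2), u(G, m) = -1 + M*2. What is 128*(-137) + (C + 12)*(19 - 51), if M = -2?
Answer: -17632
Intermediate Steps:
u(G, m) = -5 (u(G, m) = -1 - 2*2 = -1 - 4 = -5)
C = -9 (C = -4 - 5 = -9)
128*(-137) + (C + 12)*(19 - 51) = 128*(-137) + (-9 + 12)*(19 - 51) = -17536 + 3*(-32) = -17536 - 96 = -17632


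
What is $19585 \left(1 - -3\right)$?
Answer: $78340$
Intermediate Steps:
$19585 \left(1 - -3\right) = 19585 \left(1 + 3\right) = 19585 \cdot 4 = 78340$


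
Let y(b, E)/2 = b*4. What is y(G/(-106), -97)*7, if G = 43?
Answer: -1204/53 ≈ -22.717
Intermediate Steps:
y(b, E) = 8*b (y(b, E) = 2*(b*4) = 2*(4*b) = 8*b)
y(G/(-106), -97)*7 = (8*(43/(-106)))*7 = (8*(43*(-1/106)))*7 = (8*(-43/106))*7 = -172/53*7 = -1204/53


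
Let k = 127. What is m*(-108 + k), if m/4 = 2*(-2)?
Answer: -304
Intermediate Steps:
m = -16 (m = 4*(2*(-2)) = 4*(-4) = -16)
m*(-108 + k) = -16*(-108 + 127) = -16*19 = -304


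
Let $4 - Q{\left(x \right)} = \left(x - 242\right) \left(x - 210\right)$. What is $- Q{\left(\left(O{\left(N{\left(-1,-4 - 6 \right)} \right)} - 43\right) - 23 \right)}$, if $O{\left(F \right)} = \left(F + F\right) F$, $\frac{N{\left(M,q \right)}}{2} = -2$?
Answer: $67340$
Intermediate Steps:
$N{\left(M,q \right)} = -4$ ($N{\left(M,q \right)} = 2 \left(-2\right) = -4$)
$O{\left(F \right)} = 2 F^{2}$ ($O{\left(F \right)} = 2 F F = 2 F^{2}$)
$Q{\left(x \right)} = 4 - \left(-242 + x\right) \left(-210 + x\right)$ ($Q{\left(x \right)} = 4 - \left(x - 242\right) \left(x - 210\right) = 4 - \left(-242 + x\right) \left(-210 + x\right)$)
$- Q{\left(\left(O{\left(N{\left(-1,-4 - 6 \right)} \right)} - 43\right) - 23 \right)} = - (-50816 - \left(\left(2 \left(-4\right)^{2} - 43\right) - 23\right)^{2} + 452 \left(\left(2 \left(-4\right)^{2} - 43\right) - 23\right)) = - (-50816 - \left(\left(2 \cdot 16 - 43\right) - 23\right)^{2} + 452 \left(\left(2 \cdot 16 - 43\right) - 23\right)) = - (-50816 - \left(\left(32 - 43\right) - 23\right)^{2} + 452 \left(\left(32 - 43\right) - 23\right)) = - (-50816 - \left(-11 - 23\right)^{2} + 452 \left(-11 - 23\right)) = - (-50816 - \left(-34\right)^{2} + 452 \left(-34\right)) = - (-50816 - 1156 - 15368) = \left(-1\right) \left(-67340\right) = 67340$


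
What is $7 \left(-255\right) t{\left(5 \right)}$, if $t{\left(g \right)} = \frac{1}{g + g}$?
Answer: $- \frac{357}{2} \approx -178.5$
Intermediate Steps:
$t{\left(g \right)} = \frac{1}{2 g}$
$7 \left(-255\right) t{\left(5 \right)} = 7 \left(-255\right) \frac{1}{2 \cdot 5} = - 1785 \cdot \frac{1}{2} \cdot \frac{1}{5} = \left(-1785\right) \frac{1}{10} = - \frac{357}{2}$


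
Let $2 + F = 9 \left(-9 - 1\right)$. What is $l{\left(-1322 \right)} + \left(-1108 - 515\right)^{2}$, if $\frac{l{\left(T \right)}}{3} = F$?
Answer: $2633853$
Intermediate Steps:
$F = -92$ ($F = -2 + 9 \left(-9 - 1\right) = -2 + 9 \left(-10\right) = -2 - 90 = -92$)
$l{\left(T \right)} = -276$ ($l{\left(T \right)} = 3 \left(-92\right) = -276$)
$l{\left(-1322 \right)} + \left(-1108 - 515\right)^{2} = -276 + \left(-1108 - 515\right)^{2} = -276 + \left(-1623\right)^{2} = -276 + 2634129 = 2633853$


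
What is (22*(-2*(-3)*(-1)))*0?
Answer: 0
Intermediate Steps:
(22*(-2*(-3)*(-1)))*0 = (22*(6*(-1)))*0 = (22*(-6))*0 = -132*0 = 0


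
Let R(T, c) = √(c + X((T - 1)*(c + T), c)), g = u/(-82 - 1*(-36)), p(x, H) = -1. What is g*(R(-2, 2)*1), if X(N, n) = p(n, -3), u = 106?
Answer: -53/23 ≈ -2.3043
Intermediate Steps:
g = -53/23 (g = 106/(-82 - 1*(-36)) = 106/(-82 + 36) = 106/(-46) = 106*(-1/46) = -53/23 ≈ -2.3043)
X(N, n) = -1
R(T, c) = √(-1 + c) (R(T, c) = √(c - 1) = √(-1 + c))
g*(R(-2, 2)*1) = -53*√(-1 + 2)/23 = -53*√1/23 = -53/23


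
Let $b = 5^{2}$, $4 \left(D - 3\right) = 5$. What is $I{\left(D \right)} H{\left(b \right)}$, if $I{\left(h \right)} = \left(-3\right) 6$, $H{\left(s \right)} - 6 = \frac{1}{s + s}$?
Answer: $- \frac{2709}{25} \approx -108.36$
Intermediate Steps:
$D = \frac{17}{4}$ ($D = 3 + \frac{1}{4} \cdot 5 = 3 + \frac{5}{4} = \frac{17}{4} \approx 4.25$)
$b = 25$
$H{\left(s \right)} = 6 + \frac{1}{2 s}$ ($H{\left(s \right)} = 6 + \frac{1}{s + s} = 6 + \frac{1}{2 s}$)
$I{\left(h \right)} = -18$
$I{\left(D \right)} H{\left(b \right)} = - 18 \left(6 + \frac{1}{2 \cdot 25}\right) = - 18 \left(6 + \frac{1}{2} \cdot \frac{1}{25}\right) = - 18 \left(6 + \frac{1}{50}\right) = \left(-18\right) \frac{301}{50} = - \frac{2709}{25}$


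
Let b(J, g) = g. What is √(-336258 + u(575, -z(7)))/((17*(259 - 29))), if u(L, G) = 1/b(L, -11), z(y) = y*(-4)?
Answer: I*√40687229/43010 ≈ 0.14831*I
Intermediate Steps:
z(y) = -4*y
u(L, G) = -1/11 (u(L, G) = 1/(-11) = -1/11)
√(-336258 + u(575, -z(7)))/((17*(259 - 29))) = √(-336258 - 1/11)/((17*(259 - 29))) = √(-3698839/11)/((17*230)) = (I*√40687229/11)/3910 = (I*√40687229/11)*(1/3910) = I*√40687229/43010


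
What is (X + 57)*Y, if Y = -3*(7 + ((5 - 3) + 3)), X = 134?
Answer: -6876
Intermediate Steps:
Y = -36 (Y = -3*(7 + (2 + 3)) = -3*(7 + 5) = -3*12 = -36)
(X + 57)*Y = (134 + 57)*(-36) = 191*(-36) = -6876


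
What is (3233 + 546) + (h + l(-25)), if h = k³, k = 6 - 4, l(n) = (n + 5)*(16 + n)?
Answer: 3967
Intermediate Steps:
l(n) = (5 + n)*(16 + n)
k = 2
h = 8 (h = 2³ = 8)
(3233 + 546) + (h + l(-25)) = (3233 + 546) + (8 + (80 + (-25)² + 21*(-25))) = 3779 + (8 + (80 + 625 - 525)) = 3779 + (8 + 180) = 3779 + 188 = 3967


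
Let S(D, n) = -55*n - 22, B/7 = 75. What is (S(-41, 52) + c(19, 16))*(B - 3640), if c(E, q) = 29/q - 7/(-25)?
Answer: 717672949/80 ≈ 8.9709e+6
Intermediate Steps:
B = 525 (B = 7*75 = 525)
c(E, q) = 7/25 + 29/q (c(E, q) = 29/q - 7*(-1/25) = 29/q + 7/25 = 7/25 + 29/q)
S(D, n) = -22 - 55*n
(S(-41, 52) + c(19, 16))*(B - 3640) = ((-22 - 55*52) + (7/25 + 29/16))*(525 - 3640) = ((-22 - 2860) + (7/25 + 29*(1/16)))*(-3115) = (-2882 + (7/25 + 29/16))*(-3115) = (-2882 + 837/400)*(-3115) = -1151963/400*(-3115) = 717672949/80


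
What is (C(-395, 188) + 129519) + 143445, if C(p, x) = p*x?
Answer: 198704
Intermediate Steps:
(C(-395, 188) + 129519) + 143445 = (-395*188 + 129519) + 143445 = (-74260 + 129519) + 143445 = 55259 + 143445 = 198704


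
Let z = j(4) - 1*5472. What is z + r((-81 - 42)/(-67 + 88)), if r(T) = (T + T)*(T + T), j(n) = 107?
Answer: -256161/49 ≈ -5227.8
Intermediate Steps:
z = -5365 (z = 107 - 1*5472 = 107 - 5472 = -5365)
r(T) = 4*T² (r(T) = (2*T)*(2*T) = 4*T²)
z + r((-81 - 42)/(-67 + 88)) = -5365 + 4*((-81 - 42)/(-67 + 88))² = -5365 + 4*(-123/21)² = -5365 + 4*(-123*1/21)² = -5365 + 4*(-41/7)² = -5365 + 4*(1681/49) = -5365 + 6724/49 = -256161/49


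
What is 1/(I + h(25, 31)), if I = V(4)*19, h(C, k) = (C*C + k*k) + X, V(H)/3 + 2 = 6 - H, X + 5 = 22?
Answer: 1/1603 ≈ 0.00062383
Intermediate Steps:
X = 17 (X = -5 + 22 = 17)
V(H) = 12 - 3*H (V(H) = -6 + 3*(6 - H) = -6 + (18 - 3*H) = 12 - 3*H)
h(C, k) = 17 + C**2 + k**2 (h(C, k) = (C*C + k*k) + 17 = (C**2 + k**2) + 17 = 17 + C**2 + k**2)
I = 0 (I = (12 - 3*4)*19 = (12 - 12)*19 = 0*19 = 0)
1/(I + h(25, 31)) = 1/(0 + (17 + 25**2 + 31**2)) = 1/(0 + (17 + 625 + 961)) = 1/(0 + 1603) = 1/1603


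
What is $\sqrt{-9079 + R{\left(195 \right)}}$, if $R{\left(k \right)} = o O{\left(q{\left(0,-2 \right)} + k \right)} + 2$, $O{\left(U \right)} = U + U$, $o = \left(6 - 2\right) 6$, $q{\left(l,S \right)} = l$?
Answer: $\sqrt{283} \approx 16.823$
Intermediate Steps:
$o = 24$ ($o = 4 \cdot 6 = 24$)
$O{\left(U \right)} = 2 U$
$R{\left(k \right)} = 2 + 48 k$ ($R{\left(k \right)} = 24 \cdot 2 \left(0 + k\right) + 2 = 24 \cdot 2 k + 2 = 48 k + 2 = 2 + 48 k$)
$\sqrt{-9079 + R{\left(195 \right)}} = \sqrt{-9079 + \left(2 + 48 \cdot 195\right)} = \sqrt{-9079 + \left(2 + 9360\right)} = \sqrt{-9079 + 9362} = \sqrt{283}$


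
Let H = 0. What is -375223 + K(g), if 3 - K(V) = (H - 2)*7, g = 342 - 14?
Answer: -375206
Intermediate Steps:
g = 328
K(V) = 17 (K(V) = 3 - (0 - 2)*7 = 3 - (-2)*7 = 3 - 1*(-14) = 3 + 14 = 17)
-375223 + K(g) = -375223 + 17 = -375206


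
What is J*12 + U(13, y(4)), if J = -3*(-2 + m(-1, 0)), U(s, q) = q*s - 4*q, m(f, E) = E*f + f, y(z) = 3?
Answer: 135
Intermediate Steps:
m(f, E) = f + E*f
U(s, q) = -4*q + q*s
J = 9 (J = -3*(-2 - (1 + 0)) = -3*(-2 - 1*1) = -3*(-2 - 1) = -3*(-3) = 9)
J*12 + U(13, y(4)) = 9*12 + 3*(-4 + 13) = 108 + 3*9 = 108 + 27 = 135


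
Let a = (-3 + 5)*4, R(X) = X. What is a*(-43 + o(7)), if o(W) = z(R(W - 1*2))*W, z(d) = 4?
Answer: -120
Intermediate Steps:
a = 8 (a = 2*4 = 8)
o(W) = 4*W
a*(-43 + o(7)) = 8*(-43 + 4*7) = 8*(-43 + 28) = 8*(-15) = -120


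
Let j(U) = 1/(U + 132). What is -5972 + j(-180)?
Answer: -286657/48 ≈ -5972.0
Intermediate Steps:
j(U) = 1/(132 + U)
-5972 + j(-180) = -5972 + 1/(132 - 180) = -5972 + 1/(-48) = -5972 - 1/48 = -286657/48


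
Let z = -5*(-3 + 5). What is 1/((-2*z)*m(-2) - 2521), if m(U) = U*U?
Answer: -1/2441 ≈ -0.00040967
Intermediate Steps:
m(U) = U²
z = -10 (z = -5*2 = -10)
1/((-2*z)*m(-2) - 2521) = 1/(-2*(-10)*(-2)² - 2521) = 1/(20*4 - 2521) = 1/(80 - 2521) = 1/(-2441) = -1/2441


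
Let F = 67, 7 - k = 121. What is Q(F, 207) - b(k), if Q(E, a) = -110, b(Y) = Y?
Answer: 4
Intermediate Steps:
k = -114 (k = 7 - 1*121 = 7 - 121 = -114)
Q(F, 207) - b(k) = -110 - 1*(-114) = -110 + 114 = 4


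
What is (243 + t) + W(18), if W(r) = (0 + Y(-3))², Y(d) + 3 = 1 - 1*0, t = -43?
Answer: 204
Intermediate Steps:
Y(d) = -2 (Y(d) = -3 + (1 - 1*0) = -3 + (1 + 0) = -3 + 1 = -2)
W(r) = 4 (W(r) = (0 - 2)² = (-2)² = 4)
(243 + t) + W(18) = (243 - 43) + 4 = 200 + 4 = 204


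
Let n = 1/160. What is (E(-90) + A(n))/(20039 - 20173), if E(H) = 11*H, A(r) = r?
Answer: 158399/21440 ≈ 7.3880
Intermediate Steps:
n = 1/160 ≈ 0.0062500
(E(-90) + A(n))/(20039 - 20173) = (11*(-90) + 1/160)/(20039 - 20173) = (-990 + 1/160)/(-134) = -158399/160*(-1/134) = 158399/21440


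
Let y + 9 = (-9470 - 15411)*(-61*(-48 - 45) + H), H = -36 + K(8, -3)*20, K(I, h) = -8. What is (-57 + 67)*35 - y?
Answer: 136273596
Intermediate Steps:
H = -196 (H = -36 - 8*20 = -36 - 160 = -196)
y = -136273246 (y = -9 + (-9470 - 15411)*(-61*(-48 - 45) - 196) = -9 - 24881*(-61*(-93) - 196) = -9 - 24881*(5673 - 196) = -9 - 24881*5477 = -9 - 136273237 = -136273246)
(-57 + 67)*35 - y = (-57 + 67)*35 - 1*(-136273246) = 10*35 + 136273246 = 350 + 136273246 = 136273596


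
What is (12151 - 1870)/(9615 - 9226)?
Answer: 10281/389 ≈ 26.429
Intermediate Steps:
(12151 - 1870)/(9615 - 9226) = 10281/389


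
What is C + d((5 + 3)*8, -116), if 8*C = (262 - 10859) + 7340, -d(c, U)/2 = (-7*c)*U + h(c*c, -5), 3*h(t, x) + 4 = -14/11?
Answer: -27545657/264 ≈ -1.0434e+5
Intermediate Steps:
h(t, x) = -58/33 (h(t, x) = -4/3 + (-14/11)/3 = -4/3 + (-14*1/11)/3 = -4/3 + (⅓)*(-14/11) = -4/3 - 14/33 = -58/33)
d(c, U) = 116/33 + 14*U*c (d(c, U) = -2*((-7*c)*U - 58/33) = -2*(-7*U*c - 58/33) = -2*(-58/33 - 7*U*c) = 116/33 + 14*U*c)
C = -3257/8 (C = ((262 - 10859) + 7340)/8 = (-10597 + 7340)/8 = (⅛)*(-3257) = -3257/8 ≈ -407.13)
C + d((5 + 3)*8, -116) = -3257/8 + (116/33 + 14*(-116)*((5 + 3)*8)) = -3257/8 + (116/33 + 14*(-116)*(8*8)) = -3257/8 + (116/33 + 14*(-116)*64) = -3257/8 + (116/33 - 103936) = -3257/8 - 3429772/33 = -27545657/264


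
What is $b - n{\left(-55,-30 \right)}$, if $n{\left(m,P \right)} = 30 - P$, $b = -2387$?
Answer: $-2447$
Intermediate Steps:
$b - n{\left(-55,-30 \right)} = -2387 - \left(30 - -30\right) = -2387 - \left(30 + 30\right) = -2387 - 60 = -2447$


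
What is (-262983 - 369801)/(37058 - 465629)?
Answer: 210928/142857 ≈ 1.4765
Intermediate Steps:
(-262983 - 369801)/(37058 - 465629) = -632784/(-428571) = -632784*(-1/428571) = 210928/142857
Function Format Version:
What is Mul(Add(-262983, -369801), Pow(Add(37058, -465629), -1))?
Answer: Rational(210928, 142857) ≈ 1.4765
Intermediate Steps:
Mul(Add(-262983, -369801), Pow(Add(37058, -465629), -1)) = Mul(-632784, Pow(-428571, -1)) = Mul(-632784, Rational(-1, 428571)) = Rational(210928, 142857)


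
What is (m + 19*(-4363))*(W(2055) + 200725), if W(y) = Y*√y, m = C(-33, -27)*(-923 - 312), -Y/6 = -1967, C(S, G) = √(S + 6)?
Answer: -133*(4363 + 195*I*√3)*(28675 + 1686*√2055) ≈ -6.099e+10 - 4.7214e+9*I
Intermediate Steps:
C(S, G) = √(6 + S)
Y = 11802 (Y = -6*(-1967) = 11802)
m = -3705*I*√3 (m = √(6 - 33)*(-923 - 312) = √(-27)*(-1235) = (3*I*√3)*(-1235) = -3705*I*√3 ≈ -6417.3*I)
W(y) = 11802*√y
(m + 19*(-4363))*(W(2055) + 200725) = (-3705*I*√3 + 19*(-4363))*(11802*√2055 + 200725) = (-3705*I*√3 - 82897)*(200725 + 11802*√2055) = (-82897 - 3705*I*√3)*(200725 + 11802*√2055)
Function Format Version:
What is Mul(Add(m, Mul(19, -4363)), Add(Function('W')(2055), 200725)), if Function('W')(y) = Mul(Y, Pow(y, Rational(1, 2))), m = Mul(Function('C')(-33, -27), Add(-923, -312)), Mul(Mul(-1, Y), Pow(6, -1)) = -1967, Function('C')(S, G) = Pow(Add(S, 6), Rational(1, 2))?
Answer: Mul(-133, Add(4363, Mul(195, I, Pow(3, Rational(1, 2)))), Add(28675, Mul(1686, Pow(2055, Rational(1, 2))))) ≈ Add(-6.0990e+10, Mul(-4.7214e+9, I))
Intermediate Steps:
Function('C')(S, G) = Pow(Add(6, S), Rational(1, 2))
Y = 11802 (Y = Mul(-6, -1967) = 11802)
m = Mul(-3705, I, Pow(3, Rational(1, 2))) (m = Mul(Pow(Add(6, -33), Rational(1, 2)), Add(-923, -312)) = Mul(Pow(-27, Rational(1, 2)), -1235) = Mul(Mul(3, I, Pow(3, Rational(1, 2))), -1235) = Mul(-3705, I, Pow(3, Rational(1, 2))) ≈ Mul(-6417.3, I))
Function('W')(y) = Mul(11802, Pow(y, Rational(1, 2)))
Mul(Add(m, Mul(19, -4363)), Add(Function('W')(2055), 200725)) = Mul(Add(Mul(-3705, I, Pow(3, Rational(1, 2))), Mul(19, -4363)), Add(Mul(11802, Pow(2055, Rational(1, 2))), 200725)) = Mul(Add(Mul(-3705, I, Pow(3, Rational(1, 2))), -82897), Add(200725, Mul(11802, Pow(2055, Rational(1, 2))))) = Mul(Add(-82897, Mul(-3705, I, Pow(3, Rational(1, 2)))), Add(200725, Mul(11802, Pow(2055, Rational(1, 2)))))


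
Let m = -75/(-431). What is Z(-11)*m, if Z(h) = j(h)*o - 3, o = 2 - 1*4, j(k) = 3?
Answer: -675/431 ≈ -1.5661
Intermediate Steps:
m = 75/431 (m = -75*(-1/431) = 75/431 ≈ 0.17401)
o = -2 (o = 2 - 4 = -2)
Z(h) = -9 (Z(h) = 3*(-2) - 3 = -6 - 3 = -9)
Z(-11)*m = -9*75/431 = -675/431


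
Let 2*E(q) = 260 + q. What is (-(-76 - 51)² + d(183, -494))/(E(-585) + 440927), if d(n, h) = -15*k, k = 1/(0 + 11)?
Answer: -354868/9696819 ≈ -0.036596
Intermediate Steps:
k = 1/11 ≈ 0.090909
E(q) = 130 + q/2 (E(q) = (260 + q)/2 = 130 + q/2)
d(n, h) = -15/11 (d(n, h) = -15*1/11 = -15/11)
(-(-76 - 51)² + d(183, -494))/(E(-585) + 440927) = (-(-76 - 51)² - 15/11)/((130 + (½)*(-585)) + 440927) = (-1*(-127)² - 15/11)/((130 - 585/2) + 440927) = (-1*16129 - 15/11)/(-325/2 + 440927) = (-16129 - 15/11)/(881529/2) = -177434/11*2/881529 = -354868/9696819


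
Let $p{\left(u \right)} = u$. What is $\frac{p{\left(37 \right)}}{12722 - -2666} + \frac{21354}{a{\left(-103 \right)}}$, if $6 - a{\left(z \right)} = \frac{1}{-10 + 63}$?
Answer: $\frac{17415565385}{4877996} \approx 3570.2$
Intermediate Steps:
$a{\left(z \right)} = \frac{317}{53}$ ($a{\left(z \right)} = 6 - \frac{1}{-10 + 63} = 6 - \frac{1}{53} = \frac{317}{53}$)
$\frac{p{\left(37 \right)}}{12722 - -2666} + \frac{21354}{a{\left(-103 \right)}} = \frac{37}{12722 - -2666} + \frac{21354}{\frac{317}{53}} = \frac{37}{12722 + 2666} + 21354 \cdot \frac{53}{317} = \frac{37}{15388} + \frac{1131762}{317} = \frac{17415565385}{4877996}$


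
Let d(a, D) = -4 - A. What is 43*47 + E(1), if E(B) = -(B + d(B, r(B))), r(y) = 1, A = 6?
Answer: 2030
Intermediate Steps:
d(a, D) = -10 (d(a, D) = -4 - 1*6 = -4 - 6 = -10)
E(B) = 10 - B (E(B) = -(B - 10) = -(-10 + B) = 10 - B)
43*47 + E(1) = 43*47 + (10 - 1*1) = 2021 + (10 - 1) = 2021 + 9 = 2030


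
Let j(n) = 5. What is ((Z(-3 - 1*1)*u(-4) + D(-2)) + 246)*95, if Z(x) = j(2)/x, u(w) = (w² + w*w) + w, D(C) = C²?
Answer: 20425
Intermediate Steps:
u(w) = w + 2*w² (u(w) = (w² + w²) + w = 2*w² + w = w + 2*w²)
Z(x) = 5/x
((Z(-3 - 1*1)*u(-4) + D(-2)) + 246)*95 = (((5/(-3 - 1*1))*(-4*(1 + 2*(-4))) + (-2)²) + 246)*95 = (((5/(-3 - 1))*(-4*(1 - 8)) + 4) + 246)*95 = (((5/(-4))*(-4*(-7)) + 4) + 246)*95 = (((5*(-¼))*28 + 4) + 246)*95 = ((-5/4*28 + 4) + 246)*95 = ((-35 + 4) + 246)*95 = (-31 + 246)*95 = 215*95 = 20425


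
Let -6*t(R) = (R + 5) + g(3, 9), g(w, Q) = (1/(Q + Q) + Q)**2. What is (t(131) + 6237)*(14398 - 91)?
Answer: 57485979055/648 ≈ 8.8713e+7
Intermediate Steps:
g(w, Q) = (Q + 1/(2*Q))**2 (g(w, Q) = (1/(2*Q) + Q)**2 = (Q + 1/(2*Q))**2)
t(R) = -28189/1944 - R/6 (t(R) = -((R + 5) + (1/4)*(1 + 2*9**2)**2/9**2)/6 = -((5 + R) + (1/4)*(1/81)*(1 + 2*81)**2)/6 = -((5 + R) + (1/4)*(1/81)*(1 + 162)**2)/6 = -((5 + R) + (1/4)*(1/81)*163**2)/6 = -((5 + R) + (1/4)*(1/81)*26569)/6 = -((5 + R) + 26569/324)/6 = -(28189/324 + R)/6 = -28189/1944 - R/6)
(t(131) + 6237)*(14398 - 91) = ((-28189/1944 - 1/6*131) + 6237)*(14398 - 91) = ((-28189/1944 - 131/6) + 6237)*14307 = (-70633/1944 + 6237)*14307 = (12054095/1944)*14307 = 57485979055/648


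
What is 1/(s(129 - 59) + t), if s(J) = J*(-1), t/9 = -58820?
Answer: -1/529450 ≈ -1.8888e-6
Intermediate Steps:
t = -529380 (t = 9*(-58820) = -529380)
s(J) = -J
1/(s(129 - 59) + t) = 1/(-(129 - 59) - 529380) = 1/(-1*70 - 529380) = 1/(-70 - 529380) = 1/(-529450) = -1/529450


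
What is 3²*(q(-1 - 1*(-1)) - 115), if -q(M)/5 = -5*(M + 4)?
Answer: -135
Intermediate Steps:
q(M) = 100 + 25*M (q(M) = -(-25)*(M + 4) = -(-25)*(4 + M) = -5*(-20 - 5*M) = 100 + 25*M)
3²*(q(-1 - 1*(-1)) - 115) = 3²*((100 + 25*(-1 - 1*(-1))) - 115) = 9*((100 + 25*(-1 + 1)) - 115) = 9*((100 + 25*0) - 115) = 9*((100 + 0) - 115) = 9*(100 - 115) = 9*(-15) = -135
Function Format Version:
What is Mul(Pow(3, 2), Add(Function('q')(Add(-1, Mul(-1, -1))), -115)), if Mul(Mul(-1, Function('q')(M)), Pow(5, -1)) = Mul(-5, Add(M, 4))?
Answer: -135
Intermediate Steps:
Function('q')(M) = Add(100, Mul(25, M)) (Function('q')(M) = Mul(-5, Mul(-5, Add(M, 4))) = Mul(-5, Mul(-5, Add(4, M))) = Mul(-5, Add(-20, Mul(-5, M))) = Add(100, Mul(25, M)))
Mul(Pow(3, 2), Add(Function('q')(Add(-1, Mul(-1, -1))), -115)) = Mul(Pow(3, 2), Add(Add(100, Mul(25, Add(-1, Mul(-1, -1)))), -115)) = Mul(9, Add(Add(100, Mul(25, Add(-1, 1))), -115)) = Mul(9, Add(Add(100, Mul(25, 0)), -115)) = Mul(9, Add(Add(100, 0), -115)) = Mul(9, Add(100, -115)) = Mul(9, -15) = -135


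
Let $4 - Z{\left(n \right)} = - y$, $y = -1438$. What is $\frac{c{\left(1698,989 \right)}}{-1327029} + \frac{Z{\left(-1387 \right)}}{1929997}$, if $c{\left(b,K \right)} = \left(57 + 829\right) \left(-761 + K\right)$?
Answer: $- \frac{130592597854}{853720662971} \approx -0.15297$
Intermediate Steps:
$c{\left(b,K \right)} = -674246 + 886 K$ ($c{\left(b,K \right)} = 886 \left(-761 + K\right) = -674246 + 886 K$)
$Z{\left(n \right)} = -1434$ ($Z{\left(n \right)} = 4 - \left(-1\right) \left(-1438\right) = 4 - 1438 = -1434$)
$\frac{c{\left(1698,989 \right)}}{-1327029} + \frac{Z{\left(-1387 \right)}}{1929997} = \frac{-674246 + 886 \cdot 989}{-1327029} - \frac{1434}{1929997} = \left(-674246 + 876254\right) \left(- \frac{1}{1327029}\right) - \frac{1434}{1929997} = 202008 \left(- \frac{1}{1327029}\right) - \frac{1434}{1929997} = - \frac{67336}{442343} - \frac{1434}{1929997} = - \frac{130592597854}{853720662971}$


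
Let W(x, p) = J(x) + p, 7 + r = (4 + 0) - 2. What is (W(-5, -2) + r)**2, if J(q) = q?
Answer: 144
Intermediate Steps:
r = -5 (r = -7 + ((4 + 0) - 2) = -7 + (4 - 2) = -7 + 2 = -5)
W(x, p) = p + x (W(x, p) = x + p = p + x)
(W(-5, -2) + r)**2 = ((-2 - 5) - 5)**2 = (-7 - 5)**2 = (-12)**2 = 144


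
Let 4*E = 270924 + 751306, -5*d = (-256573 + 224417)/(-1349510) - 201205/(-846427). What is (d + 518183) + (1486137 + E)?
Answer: 12906857284663412213/5711308503850 ≈ 2.2599e+6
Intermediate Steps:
d = -149372933081/2855654251925 (d = -((-256573 + 224417)/(-1349510) - 201205/(-846427))/5 = -(-32156*(-1/1349510) - 201205*(-1/846427))/5 = -(16078/674755 + 201205/846427)/5 = -1/5*149372933081/571130850385 = -149372933081/2855654251925 ≈ -0.052308)
E = 511115/2 (E = (270924 + 751306)/4 = (1/4)*1022230 = 511115/2 ≈ 2.5556e+5)
(d + 518183) + (1486137 + E) = (-149372933081/2855654251925 + 518183) + (1486137 + 511115/2) = 1479751337852319194/2855654251925 + 3483389/2 = 12906857284663412213/5711308503850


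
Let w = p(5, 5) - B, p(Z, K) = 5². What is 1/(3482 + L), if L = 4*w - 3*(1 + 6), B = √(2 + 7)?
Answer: 1/3549 ≈ 0.00028177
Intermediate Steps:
p(Z, K) = 25
B = 3 (B = √9 = 3)
w = 22 (w = 25 - 1*3 = 25 - 3 = 22)
L = 67 (L = 4*22 - 3*(1 + 6) = 88 - 3*7 = 88 - 21 = 67)
1/(3482 + L) = 1/(3482 + 67) = 1/3549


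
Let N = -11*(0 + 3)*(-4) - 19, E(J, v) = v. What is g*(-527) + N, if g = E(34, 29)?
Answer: -15170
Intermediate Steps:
g = 29
N = 113 (N = -33*(-4) - 19 = -11*(-12) - 19 = 132 - 19 = 113)
g*(-527) + N = 29*(-527) + 113 = -15283 + 113 = -15170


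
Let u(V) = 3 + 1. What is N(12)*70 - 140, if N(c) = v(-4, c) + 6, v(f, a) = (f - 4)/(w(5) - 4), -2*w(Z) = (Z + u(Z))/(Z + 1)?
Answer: 7560/19 ≈ 397.89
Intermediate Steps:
u(V) = 4
w(Z) = -(4 + Z)/(2*(1 + Z)) (w(Z) = -(Z + 4)/(2*(Z + 1)) = -(4 + Z)/(2*(1 + Z)))
v(f, a) = 16/19 - 4*f/19 (v(f, a) = (f - 4)/((-4 - 1*5)/(2*(1 + 5)) - 4) = (-4 + f)/((½)*(-4 - 5)/6 - 4) = (-4 + f)/((½)*(⅙)*(-9) - 4) = (-4 + f)/(-¾ - 4) = (-4 + f)/(-19/4) = (-4 + f)*(-4/19) = 16/19 - 4*f/19)
N(c) = 146/19 (N(c) = (16/19 - 4/19*(-4)) + 6 = (16/19 + 16/19) + 6 = 32/19 + 6 = 146/19)
N(12)*70 - 140 = (146/19)*70 - 140 = 10220/19 - 140 = 7560/19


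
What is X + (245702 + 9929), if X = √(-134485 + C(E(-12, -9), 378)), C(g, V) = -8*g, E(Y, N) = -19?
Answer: 255631 + I*√134333 ≈ 2.5563e+5 + 366.51*I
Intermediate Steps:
C(g, V) = -8*g
X = I*√134333 (X = √(-134485 - 8*(-19)) = √(-134485 + 152) = √(-134333) = I*√134333 ≈ 366.51*I)
X + (245702 + 9929) = I*√134333 + (245702 + 9929) = I*√134333 + 255631 = 255631 + I*√134333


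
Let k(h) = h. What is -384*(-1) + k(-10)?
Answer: 374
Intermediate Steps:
-384*(-1) + k(-10) = -384*(-1) - 10 = 384 - 10 = 374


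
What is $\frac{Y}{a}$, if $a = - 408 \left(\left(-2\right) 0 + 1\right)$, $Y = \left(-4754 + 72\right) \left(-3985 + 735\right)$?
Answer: $- \frac{3804125}{102} \approx -37295.0$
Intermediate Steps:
$Y = 15216500$ ($Y = \left(-4682\right) \left(-3250\right) = 15216500$)
$a = -408$ ($a = - 408 \left(0 + 1\right) = \left(-408\right) 1 = -408$)
$\frac{Y}{a} = \frac{15216500}{-408} = 15216500 \left(- \frac{1}{408}\right) = - \frac{3804125}{102}$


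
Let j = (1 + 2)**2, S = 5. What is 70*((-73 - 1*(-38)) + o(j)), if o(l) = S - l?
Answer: -2730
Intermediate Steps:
j = 9 (j = 3**2 = 9)
o(l) = 5 - l
70*((-73 - 1*(-38)) + o(j)) = 70*((-73 - 1*(-38)) + (5 - 1*9)) = 70*((-73 + 38) + (5 - 9)) = 70*(-35 - 4) = 70*(-39) = -2730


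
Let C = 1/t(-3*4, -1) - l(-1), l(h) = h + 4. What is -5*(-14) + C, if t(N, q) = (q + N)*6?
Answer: 5225/78 ≈ 66.987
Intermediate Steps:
l(h) = 4 + h
t(N, q) = 6*N + 6*q (t(N, q) = (N + q)*6 = 6*N + 6*q)
C = -235/78 (C = 1/(6*(-3*4) + 6*(-1)) - (4 - 1) = 1/(6*(-12) - 6) - 1*3 = 1/(-72 - 6) - 3 = 1/(-78) - 3 = -1/78 - 3 = -235/78 ≈ -3.0128)
-5*(-14) + C = -5*(-14) - 235/78 = 70 - 235/78 = 5225/78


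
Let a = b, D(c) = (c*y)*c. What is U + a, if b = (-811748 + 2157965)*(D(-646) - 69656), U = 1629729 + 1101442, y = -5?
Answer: -2902758828041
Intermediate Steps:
U = 2731171
D(c) = -5*c² (D(c) = (c*(-5))*c = (-5*c)*c = -5*c²)
b = -2902761559212 (b = (-811748 + 2157965)*(-5*(-646)² - 69656) = 1346217*(-5*417316 - 69656) = 1346217*(-2086580 - 69656) = 1346217*(-2156236) = -2902761559212)
a = -2902761559212
U + a = 2731171 - 2902761559212 = -2902758828041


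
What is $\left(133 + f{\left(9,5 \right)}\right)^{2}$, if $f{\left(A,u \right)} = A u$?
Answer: $31684$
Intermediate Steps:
$\left(133 + f{\left(9,5 \right)}\right)^{2} = \left(133 + 9 \cdot 5\right)^{2} = \left(133 + 45\right)^{2} = 178^{2} = 31684$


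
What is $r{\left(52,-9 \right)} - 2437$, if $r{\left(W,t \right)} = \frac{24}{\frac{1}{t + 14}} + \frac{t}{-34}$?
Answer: $- \frac{78769}{34} \approx -2316.7$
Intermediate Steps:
$r{\left(W,t \right)} = 336 + \frac{815 t}{34}$ ($r{\left(W,t \right)} = \frac{24}{\frac{1}{14 + t}} + t \left(- \frac{1}{34}\right) = 24 \left(14 + t\right) - \frac{t}{34} = \left(336 + 24 t\right) - \frac{t}{34} = 336 + \frac{815 t}{34}$)
$r{\left(52,-9 \right)} - 2437 = \left(336 + \frac{815}{34} \left(-9\right)\right) - 2437 = \left(336 - \frac{7335}{34}\right) - 2437 = \frac{4089}{34} - 2437 = - \frac{78769}{34}$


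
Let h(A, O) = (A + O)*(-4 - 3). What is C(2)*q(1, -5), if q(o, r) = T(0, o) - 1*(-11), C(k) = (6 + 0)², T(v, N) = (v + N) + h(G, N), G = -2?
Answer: 684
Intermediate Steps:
h(A, O) = -7*A - 7*O (h(A, O) = (A + O)*(-7) = -7*A - 7*O)
T(v, N) = 14 + v - 6*N (T(v, N) = (v + N) + (-7*(-2) - 7*N) = (N + v) + (14 - 7*N) = 14 + v - 6*N)
C(k) = 36 (C(k) = 6² = 36)
q(o, r) = 25 - 6*o (q(o, r) = (14 + 0 - 6*o) - 1*(-11) = (14 - 6*o) + 11 = 25 - 6*o)
C(2)*q(1, -5) = 36*(25 - 6*1) = 36*(25 - 6) = 36*19 = 684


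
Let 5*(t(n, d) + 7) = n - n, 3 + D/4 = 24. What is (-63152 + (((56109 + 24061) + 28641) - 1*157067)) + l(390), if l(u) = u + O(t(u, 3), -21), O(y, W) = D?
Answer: -110934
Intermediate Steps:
D = 84 (D = -12 + 4*24 = -12 + 96 = 84)
t(n, d) = -7 (t(n, d) = -7 + (n - n)/5 = -7 + (1/5)*0 = -7 + 0 = -7)
O(y, W) = 84
l(u) = 84 + u (l(u) = u + 84 = 84 + u)
(-63152 + (((56109 + 24061) + 28641) - 1*157067)) + l(390) = (-63152 + (((56109 + 24061) + 28641) - 1*157067)) + (84 + 390) = (-63152 + ((80170 + 28641) - 157067)) + 474 = (-63152 + (108811 - 157067)) + 474 = (-63152 - 48256) + 474 = -111408 + 474 = -110934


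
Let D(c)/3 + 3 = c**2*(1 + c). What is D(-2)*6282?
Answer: -131922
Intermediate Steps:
D(c) = -9 + 3*c**2*(1 + c) (D(c) = -9 + 3*(c**2*(1 + c)) = -9 + 3*c**2*(1 + c))
D(-2)*6282 = (-9 + 3*(-2)**2 + 3*(-2)**3)*6282 = (-9 + 3*4 + 3*(-8))*6282 = (-9 + 12 - 24)*6282 = -21*6282 = -131922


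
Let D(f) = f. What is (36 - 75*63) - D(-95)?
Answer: -4594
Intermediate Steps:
(36 - 75*63) - D(-95) = (36 - 75*63) - 1*(-95) = (36 - 4725) + 95 = -4689 + 95 = -4594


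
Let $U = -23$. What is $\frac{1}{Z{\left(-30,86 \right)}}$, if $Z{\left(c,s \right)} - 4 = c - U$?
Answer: $- \frac{1}{3} \approx -0.33333$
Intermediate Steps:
$Z{\left(c,s \right)} = 27 + c$ ($Z{\left(c,s \right)} = 4 + \left(c - -23\right) = 4 + \left(c + 23\right) = 4 + \left(23 + c\right) = 27 + c$)
$\frac{1}{Z{\left(-30,86 \right)}} = \frac{1}{27 - 30} = \frac{1}{-3} = - \frac{1}{3}$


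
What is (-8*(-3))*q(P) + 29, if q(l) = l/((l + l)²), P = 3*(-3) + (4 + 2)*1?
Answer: 27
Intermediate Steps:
P = -3 (P = -9 + 6*1 = -9 + 6 = -3)
q(l) = 1/(4*l) (q(l) = l/((2*l)²) = l/((4*l²)) = l*(1/(4*l²)) = 1/(4*l))
(-8*(-3))*q(P) + 29 = (-8*(-3))*((¼)/(-3)) + 29 = 24*((¼)*(-⅓)) + 29 = 24*(-1/12) + 29 = -2 + 29 = 27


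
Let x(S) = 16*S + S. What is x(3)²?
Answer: 2601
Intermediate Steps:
x(S) = 17*S
x(3)² = (17*3)² = 51² = 2601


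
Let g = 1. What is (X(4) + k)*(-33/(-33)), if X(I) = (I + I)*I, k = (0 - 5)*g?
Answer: 27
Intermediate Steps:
k = -5 (k = (0 - 5)*1 = -5*1 = -5)
X(I) = 2*I² (X(I) = (2*I)*I = 2*I²)
(X(4) + k)*(-33/(-33)) = (2*4² - 5)*(-33/(-33)) = (2*16 - 5)*(-33*(-1/33)) = (32 - 5)*1 = 27*1 = 27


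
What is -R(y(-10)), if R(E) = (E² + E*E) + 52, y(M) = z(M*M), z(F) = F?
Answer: -20052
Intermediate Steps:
y(M) = M² (y(M) = M*M = M²)
R(E) = 52 + 2*E² (R(E) = (E² + E²) + 52 = 2*E² + 52 = 52 + 2*E²)
-R(y(-10)) = -(52 + 2*((-10)²)²) = -(52 + 2*100²) = -(52 + 2*10000) = -(52 + 20000) = -1*20052 = -20052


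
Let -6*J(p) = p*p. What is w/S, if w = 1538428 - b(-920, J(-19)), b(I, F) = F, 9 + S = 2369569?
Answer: 9230929/14217360 ≈ 0.64927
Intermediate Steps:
S = 2369560 (S = -9 + 2369569 = 2369560)
J(p) = -p**2/6 (J(p) = -p*p/6 = -p**2/6)
w = 9230929/6 (w = 1538428 - (-1)*(-19)**2/6 = 1538428 - (-1)*361/6 = 1538428 - 1*(-361/6) = 1538428 + 361/6 = 9230929/6 ≈ 1.5385e+6)
w/S = (9230929/6)/2369560 = (9230929/6)*(1/2369560) = 9230929/14217360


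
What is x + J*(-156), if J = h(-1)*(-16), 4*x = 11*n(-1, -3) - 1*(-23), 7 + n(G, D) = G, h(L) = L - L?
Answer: -65/4 ≈ -16.250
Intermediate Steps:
h(L) = 0
n(G, D) = -7 + G
x = -65/4 (x = (11*(-7 - 1) - 1*(-23))/4 = (11*(-8) + 23)/4 = (-88 + 23)/4 = (¼)*(-65) = -65/4 ≈ -16.250)
J = 0 (J = 0*(-16) = 0)
x + J*(-156) = -65/4 + 0*(-156) = -65/4 + 0 = -65/4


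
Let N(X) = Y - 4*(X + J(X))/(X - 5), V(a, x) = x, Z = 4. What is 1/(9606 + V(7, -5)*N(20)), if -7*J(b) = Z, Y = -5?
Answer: 21/202795 ≈ 0.00010355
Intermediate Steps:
J(b) = -4/7 (J(b) = -⅐*4 = -4/7)
N(X) = -5 - 4*(-4/7 + X)/(-5 + X) (N(X) = -5 - 4*(X - 4/7)/(X - 5) = -5 - 4*(-4/7 + X)/(-5 + X))
1/(9606 + V(7, -5)*N(20)) = 1/(9606 - 5*(191 - 63*20)/(7*(-5 + 20))) = 1/(9606 - 5*(191 - 1260)/(7*15)) = 1/(9606 - 5*(-1069)/(7*15)) = 1/(9606 - 5*(-1069/105)) = 1/(9606 + 1069/21) = 1/(202795/21) = 21/202795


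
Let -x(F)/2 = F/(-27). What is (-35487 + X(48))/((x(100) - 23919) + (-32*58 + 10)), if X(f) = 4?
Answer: 958041/695455 ≈ 1.3776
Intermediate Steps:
x(F) = 2*F/27 (x(F) = -2*F/(-27) = -2*F*(-1)/27 = -(-2)*F/27 = 2*F/27)
(-35487 + X(48))/((x(100) - 23919) + (-32*58 + 10)) = (-35487 + 4)/(((2/27)*100 - 23919) + (-32*58 + 10)) = -35483/((200/27 - 23919) + (-1856 + 10)) = -35483/(-645613/27 - 1846) = -35483/(-695455/27) = -35483*(-27/695455) = 958041/695455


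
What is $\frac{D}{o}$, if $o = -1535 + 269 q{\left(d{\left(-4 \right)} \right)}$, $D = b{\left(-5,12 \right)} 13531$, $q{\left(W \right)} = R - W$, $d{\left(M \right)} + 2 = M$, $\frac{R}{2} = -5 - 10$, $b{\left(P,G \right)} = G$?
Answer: $- \frac{162372}{7991} \approx -20.319$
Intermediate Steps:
$R = -30$ ($R = 2 \left(-5 - 10\right) = 2 \left(-15\right) = -30$)
$d{\left(M \right)} = -2 + M$
$q{\left(W \right)} = -30 - W$
$D = 162372$ ($D = 12 \cdot 13531 = 162372$)
$o = -7991$ ($o = -1535 + 269 \left(-30 - \left(-2 - 4\right)\right) = -1535 + 269 \left(-30 - -6\right) = -1535 + 269 \left(-30 + 6\right) = -1535 + 269 \left(-24\right) = -1535 - 6456 = -7991$)
$\frac{D}{o} = \frac{162372}{-7991} = 162372 \left(- \frac{1}{7991}\right) = - \frac{162372}{7991}$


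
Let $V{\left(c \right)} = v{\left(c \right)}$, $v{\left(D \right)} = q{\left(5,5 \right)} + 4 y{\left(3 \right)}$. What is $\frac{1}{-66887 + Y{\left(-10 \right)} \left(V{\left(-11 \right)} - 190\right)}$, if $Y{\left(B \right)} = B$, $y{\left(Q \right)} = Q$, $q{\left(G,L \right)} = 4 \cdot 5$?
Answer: $- \frac{1}{65307} \approx -1.5312 \cdot 10^{-5}$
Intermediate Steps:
$q{\left(G,L \right)} = 20$
$v{\left(D \right)} = 32$ ($v{\left(D \right)} = 20 + 4 \cdot 3 = 20 + 12 = 32$)
$V{\left(c \right)} = 32$
$\frac{1}{-66887 + Y{\left(-10 \right)} \left(V{\left(-11 \right)} - 190\right)} = \frac{1}{-66887 - 10 \left(32 - 190\right)} = \frac{1}{-66887 - -1580} = \frac{1}{-66887 + 1580} = \frac{1}{-65307} = - \frac{1}{65307}$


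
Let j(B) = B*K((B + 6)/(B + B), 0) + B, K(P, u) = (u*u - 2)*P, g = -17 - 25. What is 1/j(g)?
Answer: -⅙ ≈ -0.16667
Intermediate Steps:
g = -42
K(P, u) = P*(-2 + u²) (K(P, u) = (u² - 2)*P = (-2 + u²)*P = P*(-2 + u²))
j(B) = -6 (j(B) = B*(((B + 6)/(B + B))*(-2 + 0²)) + B = B*(((6 + B)/((2*B)))*(-2 + 0)) + B = B*(((6 + B)*(1/(2*B)))*(-2)) + B = B*(((6 + B)/(2*B))*(-2)) + B = B*(-(6 + B)/B) + B = (-6 - B) + B = -6)
1/j(g) = 1/(-6) = -⅙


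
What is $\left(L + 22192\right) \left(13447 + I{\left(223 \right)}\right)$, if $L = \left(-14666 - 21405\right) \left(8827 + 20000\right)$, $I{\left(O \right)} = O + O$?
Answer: $-14445893121825$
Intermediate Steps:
$I{\left(O \right)} = 2 O$
$L = -1039818717$ ($L = \left(-36071\right) 28827 = -1039818717$)
$\left(L + 22192\right) \left(13447 + I{\left(223 \right)}\right) = \left(-1039818717 + 22192\right) \left(13447 + 2 \cdot 223\right) = - 1039796525 \left(13447 + 446\right) = \left(-1039796525\right) 13893 = -14445893121825$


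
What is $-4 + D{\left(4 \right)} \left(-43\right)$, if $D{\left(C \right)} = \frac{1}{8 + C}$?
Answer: $- \frac{91}{12} \approx -7.5833$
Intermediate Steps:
$-4 + D{\left(4 \right)} \left(-43\right) = -4 + \frac{1}{8 + 4} \left(-43\right) = -4 + \frac{1}{12} \left(-43\right) = -4 - \frac{43}{12} = - \frac{91}{12}$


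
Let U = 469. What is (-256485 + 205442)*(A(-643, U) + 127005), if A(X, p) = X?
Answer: -6449895566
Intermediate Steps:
(-256485 + 205442)*(A(-643, U) + 127005) = (-256485 + 205442)*(-643 + 127005) = -51043*126362 = -6449895566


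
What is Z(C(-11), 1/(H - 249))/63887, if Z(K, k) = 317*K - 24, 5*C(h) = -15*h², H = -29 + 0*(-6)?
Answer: -115095/63887 ≈ -1.8015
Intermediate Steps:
H = -29 (H = -29 + 0 = -29)
C(h) = -3*h² (C(h) = (-15*h²)/5 = -3*h²)
Z(K, k) = -24 + 317*K
Z(C(-11), 1/(H - 249))/63887 = (-24 + 317*(-3*(-11)²))/63887 = (-24 + 317*(-3*121))*(1/63887) = (-24 + 317*(-363))*(1/63887) = (-24 - 115071)*(1/63887) = -115095*1/63887 = -115095/63887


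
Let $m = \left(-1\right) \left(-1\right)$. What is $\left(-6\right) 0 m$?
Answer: $0$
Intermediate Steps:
$m = 1$
$\left(-6\right) 0 m = \left(-6\right) 0 \cdot 1 = 0 \cdot 1 = 0$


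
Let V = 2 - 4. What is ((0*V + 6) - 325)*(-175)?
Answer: 55825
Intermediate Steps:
V = -2
((0*V + 6) - 325)*(-175) = ((0*(-2) + 6) - 325)*(-175) = ((0 + 6) - 325)*(-175) = (6 - 325)*(-175) = -319*(-175) = 55825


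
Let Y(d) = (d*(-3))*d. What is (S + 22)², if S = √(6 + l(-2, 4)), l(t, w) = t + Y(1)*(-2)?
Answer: (22 + √10)² ≈ 633.14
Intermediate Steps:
Y(d) = -3*d² (Y(d) = (-3*d)*d = -3*d²)
l(t, w) = 6 + t (l(t, w) = t - 3*1²*(-2) = t - 3*1*(-2) = t - 3*(-2) = t + 6 = 6 + t)
S = √10 (S = √(6 + (6 - 2)) = √(6 + 4) = √10 ≈ 3.1623)
(S + 22)² = (√10 + 22)² = (22 + √10)²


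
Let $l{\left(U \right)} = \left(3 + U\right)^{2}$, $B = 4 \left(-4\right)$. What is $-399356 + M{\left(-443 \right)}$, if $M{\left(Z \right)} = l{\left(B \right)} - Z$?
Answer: $-398744$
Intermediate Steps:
$B = -16$
$M{\left(Z \right)} = 169 - Z$ ($M{\left(Z \right)} = \left(3 - 16\right)^{2} - Z = \left(-13\right)^{2} - Z = 169 - Z$)
$-399356 + M{\left(-443 \right)} = -399356 + \left(169 - -443\right) = -399356 + \left(169 + 443\right) = -399356 + 612 = -398744$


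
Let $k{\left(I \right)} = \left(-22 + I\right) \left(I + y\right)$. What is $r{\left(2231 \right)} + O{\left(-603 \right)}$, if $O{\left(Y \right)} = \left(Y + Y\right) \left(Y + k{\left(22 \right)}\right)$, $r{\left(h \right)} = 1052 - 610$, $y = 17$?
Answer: $727660$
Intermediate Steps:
$r{\left(h \right)} = 442$ ($r{\left(h \right)} = 1052 - 610 = 442$)
$k{\left(I \right)} = \left(-22 + I\right) \left(17 + I\right)$ ($k{\left(I \right)} = \left(-22 + I\right) \left(I + 17\right) = \left(-22 + I\right) \left(17 + I\right)$)
$O{\left(Y \right)} = 2 Y^{2}$ ($O{\left(Y \right)} = \left(Y + Y\right) \left(Y - \left(484 - 484\right)\right) = 2 Y \left(Y - 0\right) = 2 Y \left(Y + 0\right) = 2 Y Y = 2 Y^{2}$)
$r{\left(2231 \right)} + O{\left(-603 \right)} = 442 + 2 \left(-603\right)^{2} = 442 + 2 \cdot 363609 = 442 + 727218 = 727660$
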